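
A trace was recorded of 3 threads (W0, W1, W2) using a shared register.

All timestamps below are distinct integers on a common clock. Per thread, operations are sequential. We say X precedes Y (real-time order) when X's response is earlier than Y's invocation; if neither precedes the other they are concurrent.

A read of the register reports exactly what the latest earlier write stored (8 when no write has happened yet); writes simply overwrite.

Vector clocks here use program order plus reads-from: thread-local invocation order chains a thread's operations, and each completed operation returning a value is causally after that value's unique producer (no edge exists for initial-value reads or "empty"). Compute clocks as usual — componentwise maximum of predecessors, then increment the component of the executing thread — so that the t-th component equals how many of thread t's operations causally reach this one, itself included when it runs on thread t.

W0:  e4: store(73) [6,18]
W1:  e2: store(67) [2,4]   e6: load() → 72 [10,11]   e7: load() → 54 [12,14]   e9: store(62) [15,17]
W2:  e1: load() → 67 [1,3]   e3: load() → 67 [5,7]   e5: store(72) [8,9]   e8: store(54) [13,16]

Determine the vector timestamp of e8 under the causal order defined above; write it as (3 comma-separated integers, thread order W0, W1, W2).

e2 (invocation 2): nothing precedes it; W1's component alone gives (0, 1, 0)
e4 (invocation 6): nothing precedes it; W0's component alone gives (1, 0, 0)
from VC(e2)=(0, 1, 0), e1 (invoked 1) maxes components and bumps W2 → (0, 1, 1)
from VC(e1)=(0, 1, 1), VC(e2)=(0, 1, 0), e3 (invoked 5) maxes components and bumps W2 → (0, 1, 2)
from VC(e3)=(0, 1, 2), e5 (invoked 8) maxes components and bumps W2 → (0, 1, 3)
from VC(e5)=(0, 1, 3), e8 (invoked 13) maxes components and bumps W2 → (0, 1, 4)
from VC(e2)=(0, 1, 0), VC(e5)=(0, 1, 3), e6 (invoked 10) maxes components and bumps W1 → (0, 2, 3)
from VC(e6)=(0, 2, 3), VC(e8)=(0, 1, 4), e7 (invoked 12) maxes components and bumps W1 → (0, 3, 4)
from VC(e7)=(0, 3, 4), e9 (invoked 15) maxes components and bumps W1 → (0, 4, 4)
target: VC(e8) = (0, 1, 4)

(0, 1, 4)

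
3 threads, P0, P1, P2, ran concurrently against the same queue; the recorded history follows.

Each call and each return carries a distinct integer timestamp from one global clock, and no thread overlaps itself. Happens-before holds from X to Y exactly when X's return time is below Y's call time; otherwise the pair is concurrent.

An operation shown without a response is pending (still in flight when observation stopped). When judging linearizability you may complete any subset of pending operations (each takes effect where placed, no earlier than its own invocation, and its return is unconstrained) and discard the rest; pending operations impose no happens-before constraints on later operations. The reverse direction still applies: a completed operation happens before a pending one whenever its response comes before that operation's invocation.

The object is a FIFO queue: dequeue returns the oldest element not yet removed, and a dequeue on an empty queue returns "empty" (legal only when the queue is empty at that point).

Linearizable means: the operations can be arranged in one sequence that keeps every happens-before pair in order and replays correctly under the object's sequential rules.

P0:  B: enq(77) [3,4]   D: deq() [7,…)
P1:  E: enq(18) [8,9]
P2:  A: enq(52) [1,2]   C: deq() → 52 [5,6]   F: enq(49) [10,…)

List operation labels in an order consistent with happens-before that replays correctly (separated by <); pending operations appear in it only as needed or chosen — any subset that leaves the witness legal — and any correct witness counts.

1. A enq(52), leaving queue <52>
2. B enq(77), leaving queue <52,77>
3. C deq() → 52, leaving queue <77>
4. D deq() (pending, included), leaving queue <>
5. E enq(18), leaving queue <18>

A < B < C < D < E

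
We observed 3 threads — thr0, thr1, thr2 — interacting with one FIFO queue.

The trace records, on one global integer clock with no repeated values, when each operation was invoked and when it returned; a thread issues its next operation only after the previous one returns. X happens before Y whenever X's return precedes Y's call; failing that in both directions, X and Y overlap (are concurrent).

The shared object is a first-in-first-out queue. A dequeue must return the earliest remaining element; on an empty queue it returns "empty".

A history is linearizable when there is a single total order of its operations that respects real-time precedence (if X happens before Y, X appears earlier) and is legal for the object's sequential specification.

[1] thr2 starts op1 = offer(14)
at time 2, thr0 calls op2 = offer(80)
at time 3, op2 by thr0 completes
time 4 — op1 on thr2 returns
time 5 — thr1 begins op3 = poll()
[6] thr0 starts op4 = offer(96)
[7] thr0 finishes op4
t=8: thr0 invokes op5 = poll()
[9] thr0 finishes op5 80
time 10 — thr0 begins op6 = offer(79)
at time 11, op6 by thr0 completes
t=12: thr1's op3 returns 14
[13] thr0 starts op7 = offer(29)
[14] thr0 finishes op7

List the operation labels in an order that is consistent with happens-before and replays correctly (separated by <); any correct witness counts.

op1 < op2 < op3 < op4 < op5 < op6 < op7

step 1: op1 offer(14) — queue <14>
step 2: op2 offer(80) — queue <14,80>
step 3: op3 poll() → 14 — queue <80>
step 4: op4 offer(96) — queue <80,96>
step 5: op5 poll() → 80 — queue <96>
step 6: op6 offer(79) — queue <96,79>
step 7: op7 offer(29) — queue <96,79,29>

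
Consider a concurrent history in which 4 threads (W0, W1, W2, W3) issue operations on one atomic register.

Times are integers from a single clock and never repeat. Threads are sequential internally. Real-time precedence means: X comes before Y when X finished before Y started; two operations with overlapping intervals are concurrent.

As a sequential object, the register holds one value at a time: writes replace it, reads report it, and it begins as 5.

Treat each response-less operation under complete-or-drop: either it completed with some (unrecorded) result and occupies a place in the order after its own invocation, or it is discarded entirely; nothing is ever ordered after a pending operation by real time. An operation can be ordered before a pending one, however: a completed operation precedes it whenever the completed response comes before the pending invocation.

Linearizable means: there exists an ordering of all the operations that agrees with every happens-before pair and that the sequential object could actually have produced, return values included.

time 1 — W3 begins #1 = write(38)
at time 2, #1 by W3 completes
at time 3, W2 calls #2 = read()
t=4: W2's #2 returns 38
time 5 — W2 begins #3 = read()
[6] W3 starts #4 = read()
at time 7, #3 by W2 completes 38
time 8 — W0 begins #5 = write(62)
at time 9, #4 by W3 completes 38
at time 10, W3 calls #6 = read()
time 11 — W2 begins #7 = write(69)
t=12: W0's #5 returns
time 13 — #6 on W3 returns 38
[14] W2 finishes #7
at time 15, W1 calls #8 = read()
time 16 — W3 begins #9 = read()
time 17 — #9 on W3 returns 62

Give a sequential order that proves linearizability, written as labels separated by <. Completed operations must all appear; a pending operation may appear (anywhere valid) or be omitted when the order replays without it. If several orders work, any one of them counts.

step 1: #1 write(38) — value 38
step 2: #2 read() → 38 — value 38
step 3: #3 read() → 38 — value 38
step 4: #4 read() → 38 — value 38
step 5: #6 read() → 38 — value 38
step 6: #7 write(69) — value 69
step 7: #5 write(62) — value 62
step 8: #8 read() (pending, included) — value 62
step 9: #9 read() → 62 — value 62

#1 < #2 < #3 < #4 < #6 < #7 < #5 < #8 < #9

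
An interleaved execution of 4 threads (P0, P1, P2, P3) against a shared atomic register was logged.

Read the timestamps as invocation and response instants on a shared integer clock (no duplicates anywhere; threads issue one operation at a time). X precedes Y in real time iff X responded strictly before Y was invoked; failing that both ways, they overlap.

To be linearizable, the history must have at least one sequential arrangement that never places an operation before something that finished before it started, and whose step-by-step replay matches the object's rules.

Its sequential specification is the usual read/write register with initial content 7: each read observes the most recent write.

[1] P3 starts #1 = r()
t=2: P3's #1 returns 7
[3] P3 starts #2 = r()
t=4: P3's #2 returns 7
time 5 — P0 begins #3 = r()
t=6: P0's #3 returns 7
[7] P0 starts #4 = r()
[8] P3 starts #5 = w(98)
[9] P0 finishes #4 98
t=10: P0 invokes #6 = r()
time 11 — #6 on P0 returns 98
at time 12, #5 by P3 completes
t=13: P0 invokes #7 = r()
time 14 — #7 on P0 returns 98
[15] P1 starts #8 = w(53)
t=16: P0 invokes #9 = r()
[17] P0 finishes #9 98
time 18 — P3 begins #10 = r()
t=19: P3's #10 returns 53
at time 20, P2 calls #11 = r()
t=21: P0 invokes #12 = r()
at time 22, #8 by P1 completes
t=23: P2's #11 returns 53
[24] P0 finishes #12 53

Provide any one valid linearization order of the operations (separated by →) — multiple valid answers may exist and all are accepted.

1. #1 r() → 7, leaving value 7
2. #2 r() → 7, leaving value 7
3. #3 r() → 7, leaving value 7
4. #5 w(98), leaving value 98
5. #4 r() → 98, leaving value 98
6. #6 r() → 98, leaving value 98
7. #7 r() → 98, leaving value 98
8. #9 r() → 98, leaving value 98
9. #8 w(53), leaving value 53
10. #10 r() → 53, leaving value 53
11. #11 r() → 53, leaving value 53
12. #12 r() → 53, leaving value 53

#1 → #2 → #3 → #5 → #4 → #6 → #7 → #9 → #8 → #10 → #11 → #12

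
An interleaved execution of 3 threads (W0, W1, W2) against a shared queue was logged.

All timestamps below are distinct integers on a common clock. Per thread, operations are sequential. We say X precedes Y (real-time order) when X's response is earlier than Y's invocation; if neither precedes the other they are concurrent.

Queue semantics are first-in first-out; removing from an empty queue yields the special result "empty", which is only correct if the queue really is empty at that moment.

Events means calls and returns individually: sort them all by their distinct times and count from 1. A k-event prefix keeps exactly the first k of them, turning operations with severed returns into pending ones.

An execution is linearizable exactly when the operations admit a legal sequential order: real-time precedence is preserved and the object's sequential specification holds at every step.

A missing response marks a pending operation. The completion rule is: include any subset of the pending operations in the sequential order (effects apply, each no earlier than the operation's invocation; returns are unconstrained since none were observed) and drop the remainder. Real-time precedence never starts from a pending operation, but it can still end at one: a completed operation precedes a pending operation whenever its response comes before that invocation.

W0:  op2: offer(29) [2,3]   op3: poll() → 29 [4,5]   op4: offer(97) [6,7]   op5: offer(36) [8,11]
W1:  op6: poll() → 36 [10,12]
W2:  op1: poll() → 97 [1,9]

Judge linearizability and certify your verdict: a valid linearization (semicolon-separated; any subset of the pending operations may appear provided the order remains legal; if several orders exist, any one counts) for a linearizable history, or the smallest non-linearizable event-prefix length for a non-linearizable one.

linearizable — witness: op2; op3; op4; op1; op5; op6

after step 1 (op2 offer(29)): queue <29>
after step 2 (op3 poll() → 29): queue <>
after step 3 (op4 offer(97)): queue <97>
after step 4 (op1 poll() → 97): queue <>
after step 5 (op5 offer(36)): queue <36>
after step 6 (op6 poll() → 36): queue <>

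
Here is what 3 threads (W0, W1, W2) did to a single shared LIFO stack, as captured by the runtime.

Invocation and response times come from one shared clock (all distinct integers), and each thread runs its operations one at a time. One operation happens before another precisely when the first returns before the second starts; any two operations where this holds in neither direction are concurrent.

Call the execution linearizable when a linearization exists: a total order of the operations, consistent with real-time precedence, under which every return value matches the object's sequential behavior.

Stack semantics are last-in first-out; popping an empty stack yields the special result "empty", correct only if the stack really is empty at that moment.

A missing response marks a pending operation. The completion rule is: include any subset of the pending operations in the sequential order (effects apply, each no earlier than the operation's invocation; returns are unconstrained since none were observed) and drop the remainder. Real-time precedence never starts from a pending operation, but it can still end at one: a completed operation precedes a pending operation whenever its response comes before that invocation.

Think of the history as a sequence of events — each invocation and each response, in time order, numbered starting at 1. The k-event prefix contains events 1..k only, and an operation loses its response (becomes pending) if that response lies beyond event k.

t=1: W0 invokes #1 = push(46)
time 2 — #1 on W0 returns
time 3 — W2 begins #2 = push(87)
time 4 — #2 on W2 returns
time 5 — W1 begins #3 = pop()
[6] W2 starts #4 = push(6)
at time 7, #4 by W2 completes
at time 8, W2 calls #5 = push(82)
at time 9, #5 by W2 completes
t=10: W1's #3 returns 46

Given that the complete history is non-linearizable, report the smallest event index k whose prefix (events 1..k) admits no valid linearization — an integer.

events 1..9 are linearizable, e.g. via #1, #2, #3, #4, #5:
step 1: #1 push(46) — stack <46>
step 2: #2 push(87) — stack <46,87>
step 3: #3 pop() (pending, included) — stack <46>
step 4: #4 push(6) — stack <46,6>
step 5: #5 push(82) — stack <46,6,82>
once event 10 joins (#3's response, time 10), exhaustive search finds no witness
e.g. #1, #2, #3, #4, #5: illegal at step 3, since #3 pop() → 46 cannot apply there
e.g. #1, #2, #4, #3, #5: illegal at step 4, since #3 pop() → 46 cannot apply there

10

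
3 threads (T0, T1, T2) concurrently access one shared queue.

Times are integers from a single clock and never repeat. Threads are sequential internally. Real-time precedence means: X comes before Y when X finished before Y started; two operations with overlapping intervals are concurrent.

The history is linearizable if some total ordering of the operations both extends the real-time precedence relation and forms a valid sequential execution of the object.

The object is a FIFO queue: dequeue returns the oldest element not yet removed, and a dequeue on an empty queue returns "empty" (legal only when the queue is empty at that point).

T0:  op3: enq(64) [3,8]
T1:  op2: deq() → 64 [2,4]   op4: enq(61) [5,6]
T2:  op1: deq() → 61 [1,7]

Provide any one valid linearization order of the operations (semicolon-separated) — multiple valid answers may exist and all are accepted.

op3; op2; op4; op1

after step 1 (op3 enq(64)): queue <64>
after step 2 (op2 deq() → 64): queue <>
after step 3 (op4 enq(61)): queue <61>
after step 4 (op1 deq() → 61): queue <>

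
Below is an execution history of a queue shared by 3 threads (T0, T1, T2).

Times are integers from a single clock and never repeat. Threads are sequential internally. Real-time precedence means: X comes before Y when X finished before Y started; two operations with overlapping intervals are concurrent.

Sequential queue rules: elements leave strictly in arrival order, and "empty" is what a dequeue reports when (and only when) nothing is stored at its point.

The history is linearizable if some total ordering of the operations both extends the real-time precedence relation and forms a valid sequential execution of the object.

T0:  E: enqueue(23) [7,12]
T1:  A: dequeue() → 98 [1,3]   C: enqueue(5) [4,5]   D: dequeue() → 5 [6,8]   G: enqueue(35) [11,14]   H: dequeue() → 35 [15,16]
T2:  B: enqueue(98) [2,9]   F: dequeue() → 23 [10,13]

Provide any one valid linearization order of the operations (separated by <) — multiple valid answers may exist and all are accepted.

B < A < C < D < E < F < G < H

step 1: B enqueue(98) — queue <98>
step 2: A dequeue() → 98 — queue <>
step 3: C enqueue(5) — queue <5>
step 4: D dequeue() → 5 — queue <>
step 5: E enqueue(23) — queue <23>
step 6: F dequeue() → 23 — queue <>
step 7: G enqueue(35) — queue <35>
step 8: H dequeue() → 35 — queue <>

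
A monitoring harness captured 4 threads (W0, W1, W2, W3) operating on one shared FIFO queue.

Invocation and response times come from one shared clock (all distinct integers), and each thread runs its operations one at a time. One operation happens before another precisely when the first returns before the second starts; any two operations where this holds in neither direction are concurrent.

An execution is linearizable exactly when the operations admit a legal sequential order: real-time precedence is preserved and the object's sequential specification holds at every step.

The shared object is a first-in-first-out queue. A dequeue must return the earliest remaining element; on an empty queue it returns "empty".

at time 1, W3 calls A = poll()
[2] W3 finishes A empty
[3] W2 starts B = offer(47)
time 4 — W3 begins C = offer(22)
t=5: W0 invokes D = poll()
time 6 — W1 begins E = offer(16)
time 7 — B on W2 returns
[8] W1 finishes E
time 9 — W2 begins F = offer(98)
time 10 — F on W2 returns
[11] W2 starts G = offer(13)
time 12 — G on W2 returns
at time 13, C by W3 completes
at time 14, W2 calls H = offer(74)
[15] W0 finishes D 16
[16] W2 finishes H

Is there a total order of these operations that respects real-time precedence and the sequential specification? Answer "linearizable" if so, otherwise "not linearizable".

linearizable

witness order: A, E, B, C, D, F, G, H
step 1: A poll() → empty — queue <>
step 2: E offer(16) — queue <16>
step 3: B offer(47) — queue <16,47>
step 4: C offer(22) — queue <16,47,22>
step 5: D poll() → 16 — queue <47,22>
step 6: F offer(98) — queue <47,22,98>
step 7: G offer(13) — queue <47,22,98,13>
step 8: H offer(74) — queue <47,22,98,13,74>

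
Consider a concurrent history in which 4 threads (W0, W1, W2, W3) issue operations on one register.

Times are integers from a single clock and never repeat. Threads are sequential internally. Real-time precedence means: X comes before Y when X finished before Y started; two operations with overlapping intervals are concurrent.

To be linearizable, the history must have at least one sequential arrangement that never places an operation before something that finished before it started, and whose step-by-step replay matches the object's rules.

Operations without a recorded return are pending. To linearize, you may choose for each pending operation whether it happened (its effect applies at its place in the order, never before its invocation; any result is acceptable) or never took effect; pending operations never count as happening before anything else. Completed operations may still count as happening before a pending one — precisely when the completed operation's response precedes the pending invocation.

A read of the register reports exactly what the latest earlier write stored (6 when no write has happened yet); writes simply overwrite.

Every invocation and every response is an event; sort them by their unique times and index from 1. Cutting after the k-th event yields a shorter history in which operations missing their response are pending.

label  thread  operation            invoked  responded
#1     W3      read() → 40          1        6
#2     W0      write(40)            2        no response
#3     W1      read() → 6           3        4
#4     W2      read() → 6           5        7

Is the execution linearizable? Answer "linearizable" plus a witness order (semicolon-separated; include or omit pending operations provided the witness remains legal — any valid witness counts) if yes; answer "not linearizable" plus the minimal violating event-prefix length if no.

linearizable — witness: #3; #4; #2; #1

1. #3 read() → 6, leaving value 6
2. #4 read() → 6, leaving value 6
3. #2 write(40) (pending, included), leaving value 40
4. #1 read() → 40, leaving value 40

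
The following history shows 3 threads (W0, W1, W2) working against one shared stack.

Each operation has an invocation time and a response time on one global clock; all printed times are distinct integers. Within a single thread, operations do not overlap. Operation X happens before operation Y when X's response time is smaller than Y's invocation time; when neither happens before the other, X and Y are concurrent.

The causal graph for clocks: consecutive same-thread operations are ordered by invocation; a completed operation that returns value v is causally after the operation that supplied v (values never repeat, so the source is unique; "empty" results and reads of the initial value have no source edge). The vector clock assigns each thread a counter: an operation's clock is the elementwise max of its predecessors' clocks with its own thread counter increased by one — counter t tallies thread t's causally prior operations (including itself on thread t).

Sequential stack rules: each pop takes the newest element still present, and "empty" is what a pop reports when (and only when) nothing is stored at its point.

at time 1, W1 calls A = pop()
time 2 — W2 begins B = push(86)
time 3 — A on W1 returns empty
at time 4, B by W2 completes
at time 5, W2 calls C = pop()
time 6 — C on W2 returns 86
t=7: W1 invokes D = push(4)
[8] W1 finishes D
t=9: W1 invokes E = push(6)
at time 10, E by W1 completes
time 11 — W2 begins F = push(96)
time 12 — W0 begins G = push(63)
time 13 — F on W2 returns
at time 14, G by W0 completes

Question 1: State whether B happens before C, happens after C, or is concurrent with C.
B spans [2,4], C spans [5,6]
resp(B)=4 < inv(C)=5

before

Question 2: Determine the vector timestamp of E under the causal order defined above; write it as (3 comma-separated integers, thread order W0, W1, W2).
VC(B, invoked at 2): no causal predecessors; +1 on W2 → (0, 0, 1)
VC(A, invoked at 1): no causal predecessors; +1 on W1 → (0, 1, 0)
VC(G, invoked at 12): no causal predecessors; +1 on W0 → (1, 0, 0)
VC(C, invoked at 5): max of VC(B)=(0, 0, 1), then +1 on thread W2 → (0, 0, 2)
VC(D, invoked at 7): max of VC(A)=(0, 1, 0), then +1 on thread W1 → (0, 2, 0)
VC(F, invoked at 11): max of VC(C)=(0, 0, 2), then +1 on thread W2 → (0, 0, 3)
VC(E, invoked at 9): max of VC(D)=(0, 2, 0), then +1 on thread W1 → (0, 3, 0)
target: VC(E) = (0, 3, 0)

(0, 3, 0)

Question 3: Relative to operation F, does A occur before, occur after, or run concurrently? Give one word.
A spans [1,3], F spans [11,13]
resp(A)=3 < inv(F)=11

before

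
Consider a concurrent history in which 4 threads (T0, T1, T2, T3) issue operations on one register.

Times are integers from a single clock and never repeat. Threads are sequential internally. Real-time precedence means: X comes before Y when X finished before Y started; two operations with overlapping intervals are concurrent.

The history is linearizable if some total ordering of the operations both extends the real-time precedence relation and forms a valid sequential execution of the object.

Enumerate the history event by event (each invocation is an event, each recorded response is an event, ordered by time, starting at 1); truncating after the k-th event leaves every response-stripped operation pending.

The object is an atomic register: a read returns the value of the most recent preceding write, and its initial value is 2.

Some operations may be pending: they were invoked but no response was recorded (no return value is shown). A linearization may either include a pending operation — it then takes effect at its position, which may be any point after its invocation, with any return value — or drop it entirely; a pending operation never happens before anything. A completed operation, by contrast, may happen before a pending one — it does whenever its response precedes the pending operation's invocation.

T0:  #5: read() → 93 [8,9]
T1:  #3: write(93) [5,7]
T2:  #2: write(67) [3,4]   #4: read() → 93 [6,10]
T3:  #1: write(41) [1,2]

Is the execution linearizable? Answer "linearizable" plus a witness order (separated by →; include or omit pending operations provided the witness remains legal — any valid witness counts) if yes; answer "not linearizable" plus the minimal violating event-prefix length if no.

step 1: #1 write(41) — value 41
step 2: #2 write(67) — value 67
step 3: #3 write(93) — value 93
step 4: #4 read() → 93 — value 93
step 5: #5 read() → 93 — value 93

linearizable — witness: #1 → #2 → #3 → #4 → #5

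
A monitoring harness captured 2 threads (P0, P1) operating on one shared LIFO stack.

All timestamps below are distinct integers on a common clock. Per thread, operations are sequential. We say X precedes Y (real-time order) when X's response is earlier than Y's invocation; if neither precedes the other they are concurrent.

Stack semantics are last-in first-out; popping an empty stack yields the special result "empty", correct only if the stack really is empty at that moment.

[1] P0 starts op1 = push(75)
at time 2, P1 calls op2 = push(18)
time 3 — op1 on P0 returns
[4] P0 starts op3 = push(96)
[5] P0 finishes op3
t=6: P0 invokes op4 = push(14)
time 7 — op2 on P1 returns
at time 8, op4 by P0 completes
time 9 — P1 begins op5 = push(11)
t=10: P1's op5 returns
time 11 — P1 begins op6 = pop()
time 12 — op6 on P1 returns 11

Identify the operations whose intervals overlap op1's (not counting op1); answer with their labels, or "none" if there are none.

op2

overlap test against op1 [1,3]: concurrent iff the interval meets 1..3
op2 [2,7]: concurrent
op3 [4,5]: after
op4 [6,8]: after
op5 [9,10]: after
op6 [11,12]: after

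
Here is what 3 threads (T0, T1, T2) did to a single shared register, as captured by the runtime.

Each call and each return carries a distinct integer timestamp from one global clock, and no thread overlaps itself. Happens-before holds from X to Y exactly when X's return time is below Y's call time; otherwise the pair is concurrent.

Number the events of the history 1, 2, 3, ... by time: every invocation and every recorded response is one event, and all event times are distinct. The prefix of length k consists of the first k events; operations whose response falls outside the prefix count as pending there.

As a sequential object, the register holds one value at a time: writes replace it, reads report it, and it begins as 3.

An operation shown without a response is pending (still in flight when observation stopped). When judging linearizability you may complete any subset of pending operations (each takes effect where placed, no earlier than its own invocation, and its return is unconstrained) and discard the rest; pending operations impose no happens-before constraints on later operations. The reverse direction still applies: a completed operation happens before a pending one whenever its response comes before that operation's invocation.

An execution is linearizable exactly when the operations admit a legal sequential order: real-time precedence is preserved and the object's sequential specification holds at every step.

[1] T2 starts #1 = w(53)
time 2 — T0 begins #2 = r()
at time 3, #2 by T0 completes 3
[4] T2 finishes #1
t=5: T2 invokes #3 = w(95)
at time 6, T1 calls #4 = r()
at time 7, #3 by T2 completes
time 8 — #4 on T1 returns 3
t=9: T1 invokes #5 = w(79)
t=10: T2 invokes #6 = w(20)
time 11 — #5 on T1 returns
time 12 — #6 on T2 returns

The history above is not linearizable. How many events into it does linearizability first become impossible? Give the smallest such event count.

8

events 1..7 are linearizable; a witness order is #2, #1, #3:
after step 1 (#2 r() → 3): value 3
after step 2 (#1 w(53)): value 53
after step 3 (#3 w(95)): value 95
event 8 — #4's response, time 8 — after it, nothing linearizes
for example #1, #2, #3, #4 fails at step 2: #2 r() → 3 is not legal there
for example #1, #2, #4, #3 fails at step 2: #2 r() → 3 is not legal there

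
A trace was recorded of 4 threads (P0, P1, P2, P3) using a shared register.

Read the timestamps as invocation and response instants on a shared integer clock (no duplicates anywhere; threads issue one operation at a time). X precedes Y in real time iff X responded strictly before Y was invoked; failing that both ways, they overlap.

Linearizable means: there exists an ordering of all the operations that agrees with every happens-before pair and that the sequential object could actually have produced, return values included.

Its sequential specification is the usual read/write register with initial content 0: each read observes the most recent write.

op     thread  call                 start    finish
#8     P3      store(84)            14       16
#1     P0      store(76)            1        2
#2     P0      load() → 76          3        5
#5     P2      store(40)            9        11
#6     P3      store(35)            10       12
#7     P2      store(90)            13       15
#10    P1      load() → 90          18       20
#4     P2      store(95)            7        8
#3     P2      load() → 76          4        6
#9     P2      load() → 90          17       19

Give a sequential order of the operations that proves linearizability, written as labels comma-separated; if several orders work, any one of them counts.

after step 1 (#1 store(76)): value 76
after step 2 (#2 load() → 76): value 76
after step 3 (#3 load() → 76): value 76
after step 4 (#4 store(95)): value 95
after step 5 (#5 store(40)): value 40
after step 6 (#6 store(35)): value 35
after step 7 (#8 store(84)): value 84
after step 8 (#7 store(90)): value 90
after step 9 (#9 load() → 90): value 90
after step 10 (#10 load() → 90): value 90

#1, #2, #3, #4, #5, #6, #8, #7, #9, #10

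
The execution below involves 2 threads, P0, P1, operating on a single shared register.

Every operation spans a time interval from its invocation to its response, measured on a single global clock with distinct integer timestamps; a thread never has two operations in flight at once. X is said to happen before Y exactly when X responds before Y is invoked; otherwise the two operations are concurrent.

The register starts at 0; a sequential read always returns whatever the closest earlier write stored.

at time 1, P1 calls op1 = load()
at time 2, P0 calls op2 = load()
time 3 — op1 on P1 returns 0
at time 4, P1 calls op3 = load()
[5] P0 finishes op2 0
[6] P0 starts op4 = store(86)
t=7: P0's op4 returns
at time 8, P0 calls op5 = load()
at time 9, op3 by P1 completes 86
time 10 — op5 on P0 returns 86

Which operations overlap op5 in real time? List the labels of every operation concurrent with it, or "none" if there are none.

op3

op5 runs from 8 to 10; window-overlapping ops are concurrent
op1 [1,3]: before
op2 [2,5]: before
op3 [4,9]: concurrent
op4 [6,7]: before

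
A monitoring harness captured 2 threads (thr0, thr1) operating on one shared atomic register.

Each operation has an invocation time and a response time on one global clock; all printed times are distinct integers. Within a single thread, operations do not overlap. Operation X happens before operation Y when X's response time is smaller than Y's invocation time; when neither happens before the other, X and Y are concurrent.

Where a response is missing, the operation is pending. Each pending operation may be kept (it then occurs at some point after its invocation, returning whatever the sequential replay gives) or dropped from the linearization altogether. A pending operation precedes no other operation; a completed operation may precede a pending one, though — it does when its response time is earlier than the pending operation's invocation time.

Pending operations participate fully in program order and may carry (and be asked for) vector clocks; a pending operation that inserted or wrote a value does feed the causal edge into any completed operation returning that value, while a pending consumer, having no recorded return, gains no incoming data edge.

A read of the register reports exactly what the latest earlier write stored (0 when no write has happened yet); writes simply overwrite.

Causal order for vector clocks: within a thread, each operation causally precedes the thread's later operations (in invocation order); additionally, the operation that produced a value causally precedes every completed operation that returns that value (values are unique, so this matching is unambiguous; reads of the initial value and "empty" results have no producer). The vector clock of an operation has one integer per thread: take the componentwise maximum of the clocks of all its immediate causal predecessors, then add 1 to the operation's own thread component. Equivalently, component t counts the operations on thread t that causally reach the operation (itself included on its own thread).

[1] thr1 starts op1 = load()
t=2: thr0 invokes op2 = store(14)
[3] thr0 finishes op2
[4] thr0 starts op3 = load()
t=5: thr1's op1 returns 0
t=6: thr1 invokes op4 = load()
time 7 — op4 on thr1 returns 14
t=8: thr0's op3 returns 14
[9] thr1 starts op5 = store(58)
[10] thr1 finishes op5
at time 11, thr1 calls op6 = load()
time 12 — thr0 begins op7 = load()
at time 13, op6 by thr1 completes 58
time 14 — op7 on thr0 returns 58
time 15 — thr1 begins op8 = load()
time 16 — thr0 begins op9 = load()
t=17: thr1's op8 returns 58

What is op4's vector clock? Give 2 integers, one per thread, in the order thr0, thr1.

(1, 2)

op1 (invocation 1): nothing precedes it; thr1's component alone gives (0, 1)
op2 (invocation 2): nothing precedes it; thr0's component alone gives (1, 0)
merge at op3 (invoked 4): VC(op2)=(1, 0), own-thread bump on thr0 → (2, 0)
merge at op4 (invoked 6): VC(op1)=(0, 1), VC(op2)=(1, 0), own-thread bump on thr1 → (1, 2)
merge at op5 (invoked 9): VC(op4)=(1, 2), own-thread bump on thr1 → (1, 3)
merge at op6 (invoked 11): VC(op5)=(1, 3), own-thread bump on thr1 → (1, 4)
merge at op8 (invoked 15): VC(op5)=(1, 3), VC(op6)=(1, 4), own-thread bump on thr1 → (1, 5)
merge at op7 (invoked 12): VC(op3)=(2, 0), VC(op5)=(1, 3), own-thread bump on thr0 → (3, 3)
merge at op9 (invoked 16): VC(op7)=(3, 3), own-thread bump on thr0 → (4, 3)
target: VC(op4) = (1, 2)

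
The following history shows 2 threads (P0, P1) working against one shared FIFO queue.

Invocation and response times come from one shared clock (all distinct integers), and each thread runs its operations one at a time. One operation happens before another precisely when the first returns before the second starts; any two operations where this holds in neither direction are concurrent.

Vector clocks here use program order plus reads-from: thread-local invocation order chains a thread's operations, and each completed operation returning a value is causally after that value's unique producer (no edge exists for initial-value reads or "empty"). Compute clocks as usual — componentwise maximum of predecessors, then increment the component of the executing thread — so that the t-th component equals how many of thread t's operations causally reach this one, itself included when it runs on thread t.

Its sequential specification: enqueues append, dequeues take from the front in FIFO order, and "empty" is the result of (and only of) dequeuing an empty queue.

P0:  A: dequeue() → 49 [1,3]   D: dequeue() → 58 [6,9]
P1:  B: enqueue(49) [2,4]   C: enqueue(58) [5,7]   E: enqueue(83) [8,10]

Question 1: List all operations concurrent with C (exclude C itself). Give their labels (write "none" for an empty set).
C spans [5,7]; an op avoiding the whole window 5..7 is ordered, any other is concurrent
A [1,3]: before
B [2,4]: before
D [6,9]: concurrent
E [8,10]: after

D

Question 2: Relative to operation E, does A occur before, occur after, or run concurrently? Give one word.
A spans [1,3], E spans [8,10]
resp(A)=3 < inv(E)=8

before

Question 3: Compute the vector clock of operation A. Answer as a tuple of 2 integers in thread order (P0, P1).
invoked at 2, B has no predecessors; its own P1 bump gives (0, 1)
merge at C (invoked 5): VC(B)=(0, 1), own-thread bump on P1 → (0, 2)
merge at A (invoked 1): VC(B)=(0, 1), own-thread bump on P0 → (1, 1)
merge at E (invoked 8): VC(C)=(0, 2), own-thread bump on P1 → (0, 3)
merge at D (invoked 6): VC(A)=(1, 1), VC(C)=(0, 2), own-thread bump on P0 → (2, 2)
target: VC(A) = (1, 1)

(1, 1)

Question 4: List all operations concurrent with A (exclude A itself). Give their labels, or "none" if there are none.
A runs from 1 to 3; window-overlapping ops are concurrent
B [2,4]: concurrent
C [5,7]: after
D [6,9]: after
E [8,10]: after

B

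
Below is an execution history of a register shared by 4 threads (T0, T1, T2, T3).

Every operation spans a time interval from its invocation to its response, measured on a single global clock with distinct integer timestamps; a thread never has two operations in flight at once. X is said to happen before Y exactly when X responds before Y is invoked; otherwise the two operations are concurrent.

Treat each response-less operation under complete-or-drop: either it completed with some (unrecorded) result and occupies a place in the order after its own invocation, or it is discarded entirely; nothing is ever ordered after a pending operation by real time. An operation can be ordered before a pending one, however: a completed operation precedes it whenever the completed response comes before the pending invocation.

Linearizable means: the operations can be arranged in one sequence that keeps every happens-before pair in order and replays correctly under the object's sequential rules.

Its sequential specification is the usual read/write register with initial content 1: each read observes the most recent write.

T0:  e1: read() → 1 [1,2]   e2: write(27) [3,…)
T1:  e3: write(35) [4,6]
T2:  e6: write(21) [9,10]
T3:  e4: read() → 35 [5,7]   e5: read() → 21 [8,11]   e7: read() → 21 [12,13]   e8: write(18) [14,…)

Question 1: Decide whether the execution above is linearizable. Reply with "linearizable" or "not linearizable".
linearizable

a witness: e1, e2, e3, e4, e6, e5, e7
after step 1 (e1 read() → 1): value 1
after step 2 (e2 write(27) (pending, included)): value 27
after step 3 (e3 write(35)): value 35
after step 4 (e4 read() → 35): value 35
after step 5 (e6 write(21)): value 21
after step 6 (e5 read() → 21): value 21
after step 7 (e7 read() → 21): value 21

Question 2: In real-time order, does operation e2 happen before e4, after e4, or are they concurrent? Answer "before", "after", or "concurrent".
Answer: concurrent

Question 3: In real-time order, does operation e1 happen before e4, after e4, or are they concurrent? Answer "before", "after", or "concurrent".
Answer: before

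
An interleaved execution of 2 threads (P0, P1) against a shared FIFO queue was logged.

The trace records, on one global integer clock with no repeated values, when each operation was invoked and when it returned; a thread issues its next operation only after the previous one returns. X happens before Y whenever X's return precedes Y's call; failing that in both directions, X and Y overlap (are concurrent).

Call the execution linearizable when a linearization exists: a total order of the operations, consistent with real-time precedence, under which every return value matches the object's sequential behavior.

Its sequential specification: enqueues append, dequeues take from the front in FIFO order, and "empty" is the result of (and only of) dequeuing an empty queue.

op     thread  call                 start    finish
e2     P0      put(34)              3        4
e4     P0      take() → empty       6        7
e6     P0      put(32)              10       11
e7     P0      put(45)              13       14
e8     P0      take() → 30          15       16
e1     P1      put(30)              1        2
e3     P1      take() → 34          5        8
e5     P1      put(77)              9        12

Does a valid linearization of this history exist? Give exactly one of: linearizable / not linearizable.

cut after 6 events: linearizable; cut after 7 events (e4 responds, time 7): not linearizable
the sole real-time-consistent order of 3 completed operations fails the FIFO queue replay
including or dropping the 1 pending operation (e3) in any combination fails
take e1, e2, e4 (pending dropped): step 3 already fails, because e4 take() → empty cannot occur there

not linearizable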